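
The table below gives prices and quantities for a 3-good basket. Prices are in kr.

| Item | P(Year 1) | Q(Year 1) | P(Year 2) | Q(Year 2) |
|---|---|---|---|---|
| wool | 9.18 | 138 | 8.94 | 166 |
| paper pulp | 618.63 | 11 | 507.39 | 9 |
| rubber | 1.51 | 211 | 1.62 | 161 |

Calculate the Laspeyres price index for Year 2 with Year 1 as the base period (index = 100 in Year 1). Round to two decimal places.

85.30

Laspeyres price index uses base-period quantities as weights.
ΣP(Year 2)·Q(Year 1) = 8.94×138 + 507.39×11 + 1.62×211 = 1233.72 + 5581.29 + 341.82 = 7156.83
ΣP(Year 1)·Q(Year 1) = 9.18×138 + 618.63×11 + 1.51×211 = 1266.84 + 6804.93 + 318.61 = 8390.38
Index = 7156.83 / 8390.38 × 100 = 85.2980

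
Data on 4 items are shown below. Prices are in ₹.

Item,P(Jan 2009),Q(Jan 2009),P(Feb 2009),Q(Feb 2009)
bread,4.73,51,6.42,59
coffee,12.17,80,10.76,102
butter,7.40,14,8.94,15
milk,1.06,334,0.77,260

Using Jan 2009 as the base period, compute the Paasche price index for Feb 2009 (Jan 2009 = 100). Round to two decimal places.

Paasche price index uses current-period quantities as weights.
ΣP(Feb 2009)·Q(Feb 2009) = 6.42×59 + 10.76×102 + 8.94×15 + 0.77×260 = 378.78 + 1097.52 + 134.1 + 200.2 = 1810.6
ΣP(Jan 2009)·Q(Feb 2009) = 4.73×59 + 12.17×102 + 7.40×15 + 1.06×260 = 279.07 + 1241.34 + 111 + 275.6 = 1907.01
Index = 1810.6 / 1907.01 × 100 = 94.9444

94.94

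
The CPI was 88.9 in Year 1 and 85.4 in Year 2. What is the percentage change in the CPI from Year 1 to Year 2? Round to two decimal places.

-3.94%

Change = (85.4 − 88.9) / 88.9 × 100
       = -3.5 / 88.9 × 100 = -3.9370%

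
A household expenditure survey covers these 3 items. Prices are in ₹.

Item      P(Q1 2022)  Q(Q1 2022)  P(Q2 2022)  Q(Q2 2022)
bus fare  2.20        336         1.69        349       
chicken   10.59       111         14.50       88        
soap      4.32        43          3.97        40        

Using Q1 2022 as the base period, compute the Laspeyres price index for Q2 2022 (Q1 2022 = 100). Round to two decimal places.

Laspeyres price index uses base-period quantities as weights.
ΣP(Q2 2022)·Q(Q1 2022) = 1.69×336 + 14.50×111 + 3.97×43 = 567.84 + 1609.5 + 170.71 = 2348.05
ΣP(Q1 2022)·Q(Q1 2022) = 2.20×336 + 10.59×111 + 4.32×43 = 739.2 + 1175.49 + 185.76 = 2100.45
Index = 2348.05 / 2100.45 × 100 = 111.7880

111.79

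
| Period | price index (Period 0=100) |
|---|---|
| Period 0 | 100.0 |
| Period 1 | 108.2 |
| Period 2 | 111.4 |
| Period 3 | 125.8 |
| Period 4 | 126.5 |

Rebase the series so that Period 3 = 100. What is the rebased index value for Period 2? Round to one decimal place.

88.6

Rebased(Period 2) = 111.4 / 125.8 × 100 = 88.5533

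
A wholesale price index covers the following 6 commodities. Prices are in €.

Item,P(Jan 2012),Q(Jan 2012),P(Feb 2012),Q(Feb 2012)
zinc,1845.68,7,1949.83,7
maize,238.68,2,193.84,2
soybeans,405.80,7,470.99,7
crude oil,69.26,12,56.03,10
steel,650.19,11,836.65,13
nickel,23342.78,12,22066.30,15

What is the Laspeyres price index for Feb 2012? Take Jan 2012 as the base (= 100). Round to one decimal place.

95.9

Laspeyres price index uses base-period quantities as weights.
ΣP(Feb 2012)·Q(Jan 2012) = 1949.83×7 + 193.84×2 + 470.99×7 + 56.03×12 + 836.65×11 + 22066.30×12 = 13648.81 + 387.68 + 3296.93 + 672.36 + 9203.15 + 264795.6 = 292004.53
ΣP(Jan 2012)·Q(Jan 2012) = 1845.68×7 + 238.68×2 + 405.80×7 + 69.26×12 + 650.19×11 + 23342.78×12 = 12919.76 + 477.36 + 2840.6 + 831.12 + 7152.09 + 280113.36 = 304334.29
Index = 292004.53 / 304334.29 × 100 = 95.9486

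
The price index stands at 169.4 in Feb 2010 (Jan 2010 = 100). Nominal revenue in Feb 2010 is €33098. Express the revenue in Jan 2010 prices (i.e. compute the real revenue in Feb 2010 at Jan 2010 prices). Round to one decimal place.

19538.4

Real = Nominal ÷ (Index/100) = 33098 ÷ (169.4/100)
     = 33098 ÷ 1.694 = 19538.3707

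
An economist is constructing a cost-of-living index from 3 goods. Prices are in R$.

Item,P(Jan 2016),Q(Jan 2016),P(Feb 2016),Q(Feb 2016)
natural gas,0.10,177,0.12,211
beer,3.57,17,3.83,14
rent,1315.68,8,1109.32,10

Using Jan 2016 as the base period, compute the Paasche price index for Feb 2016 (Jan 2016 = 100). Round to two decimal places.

Paasche price index uses current-period quantities as weights.
ΣP(Feb 2016)·Q(Feb 2016) = 0.12×211 + 3.83×14 + 1109.32×10 = 25.32 + 53.62 + 11093.2 = 11172.14
ΣP(Jan 2016)·Q(Feb 2016) = 0.10×211 + 3.57×14 + 1315.68×10 = 21.1 + 49.98 + 13156.8 = 13227.88
Index = 11172.14 / 13227.88 × 100 = 84.4590

84.46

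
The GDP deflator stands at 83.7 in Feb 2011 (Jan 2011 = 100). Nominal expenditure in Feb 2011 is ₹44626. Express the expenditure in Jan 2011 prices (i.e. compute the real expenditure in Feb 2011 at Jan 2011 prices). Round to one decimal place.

Real = Nominal ÷ (Index/100) = 44626 ÷ (83.7/100)
     = 44626 ÷ 0.837 = 53316.6069

53316.6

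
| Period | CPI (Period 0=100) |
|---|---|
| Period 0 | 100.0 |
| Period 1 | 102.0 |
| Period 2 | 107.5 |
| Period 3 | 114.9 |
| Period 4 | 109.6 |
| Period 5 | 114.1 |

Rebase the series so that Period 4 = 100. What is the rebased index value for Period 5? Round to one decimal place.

Rebased(Period 5) = 114.1 / 109.6 × 100 = 104.1058

104.1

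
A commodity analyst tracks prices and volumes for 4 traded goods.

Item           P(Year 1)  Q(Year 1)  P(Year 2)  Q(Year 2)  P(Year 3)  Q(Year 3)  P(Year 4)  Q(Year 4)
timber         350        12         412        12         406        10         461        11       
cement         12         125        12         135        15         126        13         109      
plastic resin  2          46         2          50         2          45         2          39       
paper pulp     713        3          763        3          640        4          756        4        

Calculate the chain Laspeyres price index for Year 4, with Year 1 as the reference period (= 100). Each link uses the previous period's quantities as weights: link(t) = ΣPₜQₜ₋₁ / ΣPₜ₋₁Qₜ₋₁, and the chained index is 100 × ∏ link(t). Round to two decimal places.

120.64

Link Year 1→Year 2:
ΣP(Year 2)Q(Year 1) = 412×12 + 12×125 + 2×46 + 763×3 = 4944 + 1500 + 92 + 2289 = 8825
ΣP(Year 1)Q(Year 1) = 350×12 + 12×125 + 2×46 + 713×3 = 4200 + 1500 + 92 + 2139 = 7931
link = 8825/7931 = 1.112722
Link Year 2→Year 3:
ΣP(Year 3)Q(Year 2) = 406×12 + 15×135 + 2×50 + 640×3 = 4872 + 2025 + 100 + 1920 = 8917
ΣP(Year 2)Q(Year 2) = 412×12 + 12×135 + 2×50 + 763×3 = 4944 + 1620 + 100 + 2289 = 8953
link = 8917/8953 = 0.995979
Link Year 3→Year 4:
ΣP(Year 4)Q(Year 3) = 461×10 + 13×126 + 2×45 + 756×4 = 4610 + 1638 + 90 + 3024 = 9362
ΣP(Year 3)Q(Year 3) = 406×10 + 15×126 + 2×45 + 640×4 = 4060 + 1890 + 90 + 2560 = 8600
link = 9362/8600 = 1.088605
Chained index = 100 × 1.112722 × 0.995979 × 1.088605 = 120.6444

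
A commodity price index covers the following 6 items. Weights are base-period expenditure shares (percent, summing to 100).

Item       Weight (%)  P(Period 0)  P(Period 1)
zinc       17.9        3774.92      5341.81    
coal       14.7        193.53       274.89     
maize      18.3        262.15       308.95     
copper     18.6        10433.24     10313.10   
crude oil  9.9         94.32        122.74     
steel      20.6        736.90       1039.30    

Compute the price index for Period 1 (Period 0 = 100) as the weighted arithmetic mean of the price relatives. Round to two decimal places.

128.10

zinc: 17.9 × (5341.81/3774.92) = 17.9 × 1.415079 = 25.3299
coal: 14.7 × (274.89/193.53) = 14.7 × 1.420400 = 20.8799
maize: 18.3 × (308.95/262.15) = 18.3 × 1.178524 = 21.5670
copper: 18.6 × (10313.10/10433.24) = 18.6 × 0.988485 = 18.3858
crude oil: 9.9 × (122.74/94.32) = 9.9 × 1.301315 = 12.8830
steel: 20.6 × (1039.30/736.90) = 20.6 × 1.410368 = 29.0536
Index = Σ wᵢ·(p₁ᵢ/p₀ᵢ) = 25.3299 + 20.8799 + 21.5670 + 18.3858 + 12.8830 + 29.0536 = 128.0992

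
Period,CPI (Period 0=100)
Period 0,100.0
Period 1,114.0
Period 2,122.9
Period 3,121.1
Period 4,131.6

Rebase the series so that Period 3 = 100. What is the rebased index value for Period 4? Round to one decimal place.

108.7

Rebased(Period 4) = 131.6 / 121.1 × 100 = 108.6705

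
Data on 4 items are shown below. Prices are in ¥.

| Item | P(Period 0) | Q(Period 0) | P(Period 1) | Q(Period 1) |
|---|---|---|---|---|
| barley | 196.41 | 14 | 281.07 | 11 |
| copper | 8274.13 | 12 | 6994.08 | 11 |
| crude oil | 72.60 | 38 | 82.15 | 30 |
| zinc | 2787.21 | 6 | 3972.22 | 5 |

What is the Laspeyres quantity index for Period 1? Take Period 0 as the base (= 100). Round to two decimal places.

89.93

Laspeyres quantity index uses base-period prices as weights.
ΣP(Period 0)·Q(Period 1) = 196.41×11 + 8274.13×11 + 72.60×30 + 2787.21×5 = 2160.51 + 91015.43 + 2178 + 13936.05 = 109289.99
ΣP(Period 0)·Q(Period 0) = 196.41×14 + 8274.13×12 + 72.60×38 + 2787.21×6 = 2749.74 + 99289.56 + 2758.8 + 16723.26 = 121521.36
Index = 109289.99 / 121521.36 × 100 = 89.9348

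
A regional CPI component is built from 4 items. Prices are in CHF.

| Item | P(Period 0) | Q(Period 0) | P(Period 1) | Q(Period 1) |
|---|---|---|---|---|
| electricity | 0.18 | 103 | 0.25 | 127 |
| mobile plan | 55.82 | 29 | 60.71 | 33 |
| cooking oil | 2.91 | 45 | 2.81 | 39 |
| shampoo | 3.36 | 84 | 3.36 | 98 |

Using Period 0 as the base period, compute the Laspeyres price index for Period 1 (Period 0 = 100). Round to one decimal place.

Laspeyres price index uses base-period quantities as weights.
ΣP(Period 1)·Q(Period 0) = 0.25×103 + 60.71×29 + 2.81×45 + 3.36×84 = 25.75 + 1760.59 + 126.45 + 282.24 = 2195.03
ΣP(Period 0)·Q(Period 0) = 0.18×103 + 55.82×29 + 2.91×45 + 3.36×84 = 18.54 + 1618.78 + 130.95 + 282.24 = 2050.51
Index = 2195.03 / 2050.51 × 100 = 107.0480

107.0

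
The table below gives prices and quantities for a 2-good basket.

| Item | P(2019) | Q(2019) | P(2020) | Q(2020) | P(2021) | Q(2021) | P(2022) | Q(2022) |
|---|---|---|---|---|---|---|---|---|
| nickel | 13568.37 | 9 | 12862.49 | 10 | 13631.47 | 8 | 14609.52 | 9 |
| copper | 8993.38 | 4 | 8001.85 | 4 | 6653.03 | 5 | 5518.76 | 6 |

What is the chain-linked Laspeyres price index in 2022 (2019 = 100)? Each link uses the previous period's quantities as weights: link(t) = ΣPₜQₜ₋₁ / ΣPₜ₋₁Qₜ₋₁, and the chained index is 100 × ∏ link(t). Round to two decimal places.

96.24

Link 2019→2020:
ΣP(2020)Q(2019) = 12862.49×9 + 8001.85×4 = 115762.41 + 32007.4 = 147769.81
ΣP(2019)Q(2019) = 13568.37×9 + 8993.38×4 = 122115.33 + 35973.52 = 158088.85
link = 147769.81/158088.85 = 0.934726
Link 2020→2021:
ΣP(2021)Q(2020) = 13631.47×10 + 6653.03×4 = 136314.7 + 26612.12 = 162926.82
ΣP(2020)Q(2020) = 12862.49×10 + 8001.85×4 = 128624.9 + 32007.4 = 160632.3
link = 162926.82/160632.3 = 1.014284
Link 2021→2022:
ΣP(2022)Q(2021) = 14609.52×8 + 5518.76×5 = 116876.16 + 27593.8 = 144469.96
ΣP(2021)Q(2021) = 13631.47×8 + 6653.03×5 = 109051.76 + 33265.15 = 142316.91
link = 144469.96/142316.91 = 1.015129
Chained index = 100 × 0.934726 × 1.014284 × 1.015129 = 96.2421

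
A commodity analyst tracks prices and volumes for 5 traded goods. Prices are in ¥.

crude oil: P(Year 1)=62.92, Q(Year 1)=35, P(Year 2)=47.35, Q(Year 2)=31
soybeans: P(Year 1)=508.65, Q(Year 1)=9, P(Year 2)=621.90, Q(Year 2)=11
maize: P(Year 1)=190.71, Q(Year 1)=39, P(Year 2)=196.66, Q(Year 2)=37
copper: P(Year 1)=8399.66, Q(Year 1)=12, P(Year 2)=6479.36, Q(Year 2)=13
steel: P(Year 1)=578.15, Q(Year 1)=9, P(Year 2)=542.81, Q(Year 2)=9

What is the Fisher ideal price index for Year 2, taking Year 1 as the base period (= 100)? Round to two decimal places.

81.16

Laspeyres component (base-period weights):
ΣP(Year 2)Q(Year 1) = 47.35×35 + 621.90×9 + 196.66×39 + 6479.36×12 + 542.81×9 = 1657.25 + 5597.1 + 7669.74 + 77752.32 + 4885.29 = 97561.7
ΣP(Year 1)Q(Year 1) = 62.92×35 + 508.65×9 + 190.71×39 + 8399.66×12 + 578.15×9 = 2202.2 + 4577.85 + 7437.69 + 100795.92 + 5203.35 = 120217.01
L = 97561.7 / 120217.01 × 100 = 81.1547
Paasche component (current-period weights):
ΣP(Year 2)Q(Year 2) = 47.35×31 + 621.90×11 + 196.66×37 + 6479.36×13 + 542.81×9 = 1467.85 + 6840.9 + 7276.42 + 84231.68 + 4885.29 = 104702.14
ΣP(Year 1)Q(Year 2) = 62.92×31 + 508.65×11 + 190.71×37 + 8399.66×13 + 578.15×9 = 1950.52 + 5595.15 + 7056.27 + 109195.58 + 5203.35 = 129000.87
P = 104702.14 / 129000.87 × 100 = 81.1639
Fisher = √(L × P) = √(81.1547 × 81.1639) = 81.1593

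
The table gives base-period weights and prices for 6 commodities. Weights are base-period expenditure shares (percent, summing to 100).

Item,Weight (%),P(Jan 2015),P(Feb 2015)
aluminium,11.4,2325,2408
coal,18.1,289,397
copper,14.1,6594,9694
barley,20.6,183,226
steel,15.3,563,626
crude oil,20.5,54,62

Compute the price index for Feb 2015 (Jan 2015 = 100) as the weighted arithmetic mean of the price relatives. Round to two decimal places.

aluminium: 11.4 × (2408/2325) = 11.4 × 1.035699 = 11.8070
coal: 18.1 × (397/289) = 18.1 × 1.373702 = 24.8640
copper: 14.1 × (9694/6594) = 14.1 × 1.470124 = 20.7288
barley: 20.6 × (226/183) = 20.6 × 1.234973 = 25.4404
steel: 15.3 × (626/563) = 15.3 × 1.111901 = 17.0121
crude oil: 20.5 × (62/54) = 20.5 × 1.148148 = 23.5370
Index = Σ wᵢ·(p₁ᵢ/p₀ᵢ) = 11.8070 + 24.8640 + 20.7288 + 25.4404 + 17.0121 + 23.5370 = 123.3893

123.39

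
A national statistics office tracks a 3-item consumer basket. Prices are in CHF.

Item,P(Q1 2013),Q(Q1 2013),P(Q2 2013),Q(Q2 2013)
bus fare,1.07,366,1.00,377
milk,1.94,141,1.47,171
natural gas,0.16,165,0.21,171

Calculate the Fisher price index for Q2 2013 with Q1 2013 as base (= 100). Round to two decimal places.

Laspeyres component (base-period weights):
ΣP(Q2 2013)Q(Q1 2013) = 1.00×366 + 1.47×141 + 0.21×165 = 366 + 207.27 + 34.65 = 607.92
ΣP(Q1 2013)Q(Q1 2013) = 1.07×366 + 1.94×141 + 0.16×165 = 391.62 + 273.54 + 26.4 = 691.56
L = 607.92 / 691.56 × 100 = 87.9056
Paasche component (current-period weights):
ΣP(Q2 2013)Q(Q2 2013) = 1.00×377 + 1.47×171 + 0.21×171 = 377 + 251.37 + 35.91 = 664.28
ΣP(Q1 2013)Q(Q2 2013) = 1.07×377 + 1.94×171 + 0.16×171 = 403.39 + 331.74 + 27.36 = 762.49
P = 664.28 / 762.49 × 100 = 87.1198
Fisher = √(L × P) = √(87.9056 × 87.1198) = 87.5118

87.51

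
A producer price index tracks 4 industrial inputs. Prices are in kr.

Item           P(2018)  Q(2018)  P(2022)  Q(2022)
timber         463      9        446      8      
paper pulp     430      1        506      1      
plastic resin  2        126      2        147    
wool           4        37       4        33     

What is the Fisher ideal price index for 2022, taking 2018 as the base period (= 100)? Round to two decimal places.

Laspeyres component (base-period weights):
ΣP(2022)Q(2018) = 446×9 + 506×1 + 2×126 + 4×37 = 4014 + 506 + 252 + 148 = 4920
ΣP(2018)Q(2018) = 463×9 + 430×1 + 2×126 + 4×37 = 4167 + 430 + 252 + 148 = 4997
L = 4920 / 4997 × 100 = 98.4591
Paasche component (current-period weights):
ΣP(2022)Q(2022) = 446×8 + 506×1 + 2×147 + 4×33 = 3568 + 506 + 294 + 132 = 4500
ΣP(2018)Q(2022) = 463×8 + 430×1 + 2×147 + 4×33 = 3704 + 430 + 294 + 132 = 4560
P = 4500 / 4560 × 100 = 98.6842
Fisher = √(L × P) = √(98.4591 × 98.6842) = 98.5716

98.57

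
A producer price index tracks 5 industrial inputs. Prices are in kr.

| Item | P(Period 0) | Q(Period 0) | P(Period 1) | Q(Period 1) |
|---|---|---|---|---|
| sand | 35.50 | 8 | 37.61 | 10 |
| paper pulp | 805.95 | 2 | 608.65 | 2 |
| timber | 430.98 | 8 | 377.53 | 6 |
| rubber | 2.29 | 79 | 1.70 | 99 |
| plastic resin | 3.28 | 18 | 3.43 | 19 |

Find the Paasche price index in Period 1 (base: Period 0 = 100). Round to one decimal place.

Paasche price index uses current-period quantities as weights.
ΣP(Period 1)·Q(Period 1) = 37.61×10 + 608.65×2 + 377.53×6 + 1.70×99 + 3.43×19 = 376.1 + 1217.3 + 2265.18 + 168.3 + 65.17 = 4092.05
ΣP(Period 0)·Q(Period 1) = 35.50×10 + 805.95×2 + 430.98×6 + 2.29×99 + 3.28×19 = 355 + 1611.9 + 2585.88 + 226.71 + 62.32 = 4841.81
Index = 4092.05 / 4841.81 × 100 = 84.5149

84.5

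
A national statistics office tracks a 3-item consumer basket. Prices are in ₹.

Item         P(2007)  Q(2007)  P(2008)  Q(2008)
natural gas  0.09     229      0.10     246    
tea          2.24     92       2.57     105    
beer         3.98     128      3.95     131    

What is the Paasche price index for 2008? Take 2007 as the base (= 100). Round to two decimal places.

104.26

Paasche price index uses current-period quantities as weights.
ΣP(2008)·Q(2008) = 0.10×246 + 2.57×105 + 3.95×131 = 24.6 + 269.85 + 517.45 = 811.9
ΣP(2007)·Q(2008) = 0.09×246 + 2.24×105 + 3.98×131 = 22.14 + 235.2 + 521.38 = 778.72
Index = 811.9 / 778.72 × 100 = 104.2608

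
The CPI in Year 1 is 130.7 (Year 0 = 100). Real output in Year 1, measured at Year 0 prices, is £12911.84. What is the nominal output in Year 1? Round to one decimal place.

Nominal = Real × (Index/100) = 12911.84 × (130.7/100)
        = 12911.84 × 1.307 = 16875.7749

16875.8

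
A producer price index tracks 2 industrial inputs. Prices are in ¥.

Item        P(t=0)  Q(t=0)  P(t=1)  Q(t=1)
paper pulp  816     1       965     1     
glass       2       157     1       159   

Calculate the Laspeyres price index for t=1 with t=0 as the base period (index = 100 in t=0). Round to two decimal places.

99.29

Laspeyres price index uses base-period quantities as weights.
ΣP(t=1)·Q(t=0) = 965×1 + 1×157 = 965 + 157 = 1122
ΣP(t=0)·Q(t=0) = 816×1 + 2×157 = 816 + 314 = 1130
Index = 1122 / 1130 × 100 = 99.2920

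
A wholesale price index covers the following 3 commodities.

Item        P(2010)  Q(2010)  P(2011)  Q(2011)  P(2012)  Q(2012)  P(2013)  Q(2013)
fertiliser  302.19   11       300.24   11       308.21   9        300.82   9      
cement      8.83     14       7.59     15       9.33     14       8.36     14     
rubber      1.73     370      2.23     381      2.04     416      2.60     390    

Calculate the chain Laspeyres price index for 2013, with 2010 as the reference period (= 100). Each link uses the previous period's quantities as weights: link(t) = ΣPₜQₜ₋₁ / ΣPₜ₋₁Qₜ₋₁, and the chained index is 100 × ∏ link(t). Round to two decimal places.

Link 2010→2011:
ΣP(2011)Q(2010) = 300.24×11 + 7.59×14 + 2.23×370 = 3302.64 + 106.26 + 825.1 = 4234
ΣP(2010)Q(2010) = 302.19×11 + 8.83×14 + 1.73×370 = 3324.09 + 123.62 + 640.1 = 4087.81
link = 4234/4087.81 = 1.035762
Link 2011→2012:
ΣP(2012)Q(2011) = 308.21×11 + 9.33×15 + 2.04×381 = 3390.31 + 139.95 + 777.24 = 4307.5
ΣP(2011)Q(2011) = 300.24×11 + 7.59×15 + 2.23×381 = 3302.64 + 113.85 + 849.63 = 4266.12
link = 4307.5/4266.12 = 1.009700
Link 2012→2013:
ΣP(2013)Q(2012) = 300.82×9 + 8.36×14 + 2.60×416 = 2707.38 + 117.04 + 1081.6 = 3906.02
ΣP(2012)Q(2012) = 308.21×9 + 9.33×14 + 2.04×416 = 2773.89 + 130.62 + 848.64 = 3753.15
link = 3906.02/3753.15 = 1.040731
Chained index = 100 × 1.035762 × 1.009700 × 1.040731 = 108.8406

108.84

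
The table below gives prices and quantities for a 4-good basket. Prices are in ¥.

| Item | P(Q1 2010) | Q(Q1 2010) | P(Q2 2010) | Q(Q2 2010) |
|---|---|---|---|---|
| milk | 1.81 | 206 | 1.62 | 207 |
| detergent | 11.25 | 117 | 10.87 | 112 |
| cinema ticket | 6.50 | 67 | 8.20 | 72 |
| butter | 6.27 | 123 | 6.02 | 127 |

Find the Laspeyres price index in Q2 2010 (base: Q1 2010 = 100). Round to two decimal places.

Laspeyres price index uses base-period quantities as weights.
ΣP(Q2 2010)·Q(Q1 2010) = 1.62×206 + 10.87×117 + 8.20×67 + 6.02×123 = 333.72 + 1271.79 + 549.4 + 740.46 = 2895.37
ΣP(Q1 2010)·Q(Q1 2010) = 1.81×206 + 11.25×117 + 6.50×67 + 6.27×123 = 372.86 + 1316.25 + 435.5 + 771.21 = 2895.82
Index = 2895.37 / 2895.82 × 100 = 99.9845

99.98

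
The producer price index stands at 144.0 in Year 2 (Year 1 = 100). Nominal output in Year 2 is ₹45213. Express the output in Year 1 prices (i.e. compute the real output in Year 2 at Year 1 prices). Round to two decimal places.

31397.92

Real = Nominal ÷ (Index/100) = 45213 ÷ (144.0/100)
     = 45213 ÷ 1.440 = 31397.9167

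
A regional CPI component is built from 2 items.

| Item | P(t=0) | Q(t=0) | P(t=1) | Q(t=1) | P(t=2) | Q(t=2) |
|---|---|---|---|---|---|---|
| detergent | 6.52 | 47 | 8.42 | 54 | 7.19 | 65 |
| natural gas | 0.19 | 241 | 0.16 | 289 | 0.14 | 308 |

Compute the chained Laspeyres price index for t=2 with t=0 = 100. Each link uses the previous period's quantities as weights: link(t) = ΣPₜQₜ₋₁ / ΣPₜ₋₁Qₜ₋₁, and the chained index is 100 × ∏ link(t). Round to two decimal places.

105.53

Link t=0→t=1:
ΣP(t=1)Q(t=0) = 8.42×47 + 0.16×241 = 395.74 + 38.56 = 434.3
ΣP(t=0)Q(t=0) = 6.52×47 + 0.19×241 = 306.44 + 45.79 = 352.23
link = 434.3/352.23 = 1.233001
Link t=1→t=2:
ΣP(t=2)Q(t=1) = 7.19×54 + 0.14×289 = 388.26 + 40.46 = 428.72
ΣP(t=1)Q(t=1) = 8.42×54 + 0.16×289 = 454.68 + 46.24 = 500.92
link = 428.72/500.92 = 0.855865
Chained index = 100 × 1.233001 × 0.855865 = 105.5283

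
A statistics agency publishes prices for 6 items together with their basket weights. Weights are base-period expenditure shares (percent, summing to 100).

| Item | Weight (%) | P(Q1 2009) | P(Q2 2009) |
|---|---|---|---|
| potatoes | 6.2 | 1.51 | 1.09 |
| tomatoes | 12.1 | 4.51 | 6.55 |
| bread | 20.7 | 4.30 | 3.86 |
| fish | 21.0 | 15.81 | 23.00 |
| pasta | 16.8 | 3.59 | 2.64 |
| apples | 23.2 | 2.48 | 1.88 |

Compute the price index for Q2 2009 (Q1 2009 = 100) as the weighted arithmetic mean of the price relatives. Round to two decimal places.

potatoes: 6.2 × (1.09/1.51) = 6.2 × 0.721854 = 4.4755
tomatoes: 12.1 × (6.55/4.51) = 12.1 × 1.452328 = 17.5732
bread: 20.7 × (3.86/4.30) = 20.7 × 0.897674 = 18.5819
fish: 21.0 × (23.00/15.81) = 21.0 × 1.454775 = 30.5503
pasta: 16.8 × (2.64/3.59) = 16.8 × 0.735376 = 12.3543
apples: 23.2 × (1.88/2.48) = 23.2 × 0.758065 = 17.5871
Index = Σ wᵢ·(p₁ᵢ/p₀ᵢ) = 4.4755 + 17.5732 + 18.5819 + 30.5503 + 12.3543 + 17.5871 = 101.1222

101.12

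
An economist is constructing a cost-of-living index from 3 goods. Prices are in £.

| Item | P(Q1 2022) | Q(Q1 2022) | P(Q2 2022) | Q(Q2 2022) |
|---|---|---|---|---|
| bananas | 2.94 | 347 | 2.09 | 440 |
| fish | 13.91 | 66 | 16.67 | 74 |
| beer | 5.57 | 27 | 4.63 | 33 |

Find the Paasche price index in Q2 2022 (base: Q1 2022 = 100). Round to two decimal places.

91.99

Paasche price index uses current-period quantities as weights.
ΣP(Q2 2022)·Q(Q2 2022) = 2.09×440 + 16.67×74 + 4.63×33 = 919.6 + 1233.58 + 152.79 = 2305.97
ΣP(Q1 2022)·Q(Q2 2022) = 2.94×440 + 13.91×74 + 5.57×33 = 1293.6 + 1029.34 + 183.81 = 2506.75
Index = 2305.97 / 2506.75 × 100 = 91.9904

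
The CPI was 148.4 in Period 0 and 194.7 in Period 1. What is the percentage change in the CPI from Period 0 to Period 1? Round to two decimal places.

31.20%

Change = (194.7 − 148.4) / 148.4 × 100
       = 46.3 / 148.4 × 100 = 31.1995%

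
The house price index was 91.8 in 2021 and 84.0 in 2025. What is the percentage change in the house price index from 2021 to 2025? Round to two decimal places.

Change = (84.0 − 91.8) / 91.8 × 100
       = -7.8 / 91.8 × 100 = -8.4967%

-8.50%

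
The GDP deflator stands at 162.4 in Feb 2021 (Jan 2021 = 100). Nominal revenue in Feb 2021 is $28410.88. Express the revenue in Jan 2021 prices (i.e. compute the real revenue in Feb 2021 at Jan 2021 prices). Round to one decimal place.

17494.4

Real = Nominal ÷ (Index/100) = 28410.88 ÷ (162.4/100)
     = 28410.88 ÷ 1.624 = 17494.3842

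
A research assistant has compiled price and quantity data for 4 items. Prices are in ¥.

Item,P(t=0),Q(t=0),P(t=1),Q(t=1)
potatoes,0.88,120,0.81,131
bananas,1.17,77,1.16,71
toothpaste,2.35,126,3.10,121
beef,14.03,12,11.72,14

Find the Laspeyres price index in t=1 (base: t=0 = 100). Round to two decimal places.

Laspeyres price index uses base-period quantities as weights.
ΣP(t=1)·Q(t=0) = 0.81×120 + 1.16×77 + 3.10×126 + 11.72×12 = 97.2 + 89.32 + 390.6 + 140.64 = 717.76
ΣP(t=0)·Q(t=0) = 0.88×120 + 1.17×77 + 2.35×126 + 14.03×12 = 105.6 + 90.09 + 296.1 + 168.36 = 660.15
Index = 717.76 / 660.15 × 100 = 108.7268

108.73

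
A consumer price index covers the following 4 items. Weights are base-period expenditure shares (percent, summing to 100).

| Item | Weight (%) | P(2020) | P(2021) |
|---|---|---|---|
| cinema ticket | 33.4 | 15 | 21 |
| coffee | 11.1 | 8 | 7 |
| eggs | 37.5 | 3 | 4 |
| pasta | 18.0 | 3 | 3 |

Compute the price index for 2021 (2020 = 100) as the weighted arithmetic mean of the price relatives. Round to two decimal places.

cinema ticket: 33.4 × (21/15) = 33.4 × 1.400000 = 46.7600
coffee: 11.1 × (7/8) = 11.1 × 0.875000 = 9.7125
eggs: 37.5 × (4/3) = 37.5 × 1.333333 = 50.0000
pasta: 18.0 × (3/3) = 18.0 × 1.000000 = 18.0000
Index = Σ wᵢ·(p₁ᵢ/p₀ᵢ) = 46.7600 + 9.7125 + 50.0000 + 18.0000 = 124.4725

124.47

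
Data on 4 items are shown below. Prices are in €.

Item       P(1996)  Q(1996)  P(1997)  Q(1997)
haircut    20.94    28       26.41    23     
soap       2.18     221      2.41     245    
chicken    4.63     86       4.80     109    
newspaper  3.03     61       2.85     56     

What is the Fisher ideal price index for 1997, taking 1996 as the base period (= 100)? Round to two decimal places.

111.92

Laspeyres component (base-period weights):
ΣP(1997)Q(1996) = 26.41×28 + 2.41×221 + 4.80×86 + 2.85×61 = 739.48 + 532.61 + 412.8 + 173.85 = 1858.74
ΣP(1996)Q(1996) = 20.94×28 + 2.18×221 + 4.63×86 + 3.03×61 = 586.32 + 481.78 + 398.18 + 184.83 = 1651.11
L = 1858.74 / 1651.11 × 100 = 112.5752
Paasche component (current-period weights):
ΣP(1997)Q(1997) = 26.41×23 + 2.41×245 + 4.80×109 + 2.85×56 = 607.43 + 590.45 + 523.2 + 159.6 = 1880.68
ΣP(1996)Q(1997) = 20.94×23 + 2.18×245 + 4.63×109 + 3.03×56 = 481.62 + 534.1 + 504.67 + 169.68 = 1690.07
P = 1880.68 / 1690.07 × 100 = 111.2782
Fisher = √(L × P) = √(112.5752 × 111.2782) = 111.9248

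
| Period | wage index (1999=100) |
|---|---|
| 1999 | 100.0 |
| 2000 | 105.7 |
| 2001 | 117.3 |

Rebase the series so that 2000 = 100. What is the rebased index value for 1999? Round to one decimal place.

94.6

Rebased(1999) = 100.0 / 105.7 × 100 = 94.6074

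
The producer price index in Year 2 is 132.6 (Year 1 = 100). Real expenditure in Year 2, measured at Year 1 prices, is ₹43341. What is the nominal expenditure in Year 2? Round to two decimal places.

57470.17

Nominal = Real × (Index/100) = 43341 × (132.6/100)
        = 43341 × 1.326 = 57470.1660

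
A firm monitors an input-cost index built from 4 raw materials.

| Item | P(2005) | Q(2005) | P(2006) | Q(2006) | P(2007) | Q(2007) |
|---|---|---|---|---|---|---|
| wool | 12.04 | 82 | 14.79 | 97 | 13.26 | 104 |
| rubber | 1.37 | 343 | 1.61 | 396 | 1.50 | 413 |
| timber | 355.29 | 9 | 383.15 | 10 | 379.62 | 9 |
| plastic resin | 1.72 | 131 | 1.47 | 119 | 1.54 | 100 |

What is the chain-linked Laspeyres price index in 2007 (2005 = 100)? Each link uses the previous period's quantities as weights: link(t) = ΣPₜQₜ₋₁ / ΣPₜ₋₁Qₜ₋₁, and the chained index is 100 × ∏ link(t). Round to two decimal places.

106.78

Link 2005→2006:
ΣP(2006)Q(2005) = 14.79×82 + 1.61×343 + 383.15×9 + 1.47×131 = 1212.78 + 552.23 + 3448.35 + 192.57 = 5405.93
ΣP(2005)Q(2005) = 12.04×82 + 1.37×343 + 355.29×9 + 1.72×131 = 987.28 + 469.91 + 3197.61 + 225.32 = 4880.12
link = 5405.93/4880.12 = 1.107745
Link 2006→2007:
ΣP(2007)Q(2006) = 13.26×97 + 1.50×396 + 379.62×10 + 1.54×119 = 1286.22 + 594 + 3796.2 + 183.26 = 5859.68
ΣP(2006)Q(2006) = 14.79×97 + 1.61×396 + 383.15×10 + 1.47×119 = 1434.63 + 637.56 + 3831.5 + 174.93 = 6078.62
link = 5859.68/6078.62 = 0.963982
Chained index = 100 × 1.107745 × 0.963982 = 106.7846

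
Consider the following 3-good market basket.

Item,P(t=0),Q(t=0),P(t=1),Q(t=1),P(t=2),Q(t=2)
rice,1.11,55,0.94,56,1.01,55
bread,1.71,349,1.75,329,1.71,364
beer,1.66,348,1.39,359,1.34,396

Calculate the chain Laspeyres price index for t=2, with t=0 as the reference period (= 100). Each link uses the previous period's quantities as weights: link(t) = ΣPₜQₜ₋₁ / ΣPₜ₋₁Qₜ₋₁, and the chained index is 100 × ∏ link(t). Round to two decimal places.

Link t=0→t=1:
ΣP(t=1)Q(t=0) = 0.94×55 + 1.75×349 + 1.39×348 = 51.7 + 610.75 + 483.72 = 1146.17
ΣP(t=0)Q(t=0) = 1.11×55 + 1.71×349 + 1.66×348 = 61.05 + 596.79 + 577.68 = 1235.52
link = 1146.17/1235.52 = 0.927682
Link t=1→t=2:
ΣP(t=2)Q(t=1) = 1.01×56 + 1.71×329 + 1.34×359 = 56.56 + 562.59 + 481.06 = 1100.21
ΣP(t=1)Q(t=1) = 0.94×56 + 1.75×329 + 1.39×359 = 52.64 + 575.75 + 499.01 = 1127.4
link = 1100.21/1127.4 = 0.975883
Chained index = 100 × 0.927682 × 0.975883 = 90.5309

90.53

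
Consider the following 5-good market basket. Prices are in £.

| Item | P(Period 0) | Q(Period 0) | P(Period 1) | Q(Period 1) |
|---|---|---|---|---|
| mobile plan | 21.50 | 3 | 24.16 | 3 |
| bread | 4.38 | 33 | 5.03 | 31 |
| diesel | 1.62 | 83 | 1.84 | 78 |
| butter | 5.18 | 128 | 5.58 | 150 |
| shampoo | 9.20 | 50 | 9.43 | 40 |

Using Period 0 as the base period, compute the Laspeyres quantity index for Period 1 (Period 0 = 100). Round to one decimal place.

100.3

Laspeyres quantity index uses base-period prices as weights.
ΣP(Period 0)·Q(Period 1) = 21.50×3 + 4.38×31 + 1.62×78 + 5.18×150 + 9.20×40 = 64.5 + 135.78 + 126.36 + 777 + 368 = 1471.64
ΣP(Period 0)·Q(Period 0) = 21.50×3 + 4.38×33 + 1.62×83 + 5.18×128 + 9.20×50 = 64.5 + 144.54 + 134.46 + 663.04 + 460 = 1466.54
Index = 1471.64 / 1466.54 × 100 = 100.3478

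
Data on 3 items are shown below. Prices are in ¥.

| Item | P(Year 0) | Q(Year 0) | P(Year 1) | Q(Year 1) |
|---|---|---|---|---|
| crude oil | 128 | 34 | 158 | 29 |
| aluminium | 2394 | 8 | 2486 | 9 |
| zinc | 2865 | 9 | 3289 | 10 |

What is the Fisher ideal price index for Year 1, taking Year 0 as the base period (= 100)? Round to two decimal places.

Laspeyres component (base-period weights):
ΣP(Year 1)Q(Year 0) = 158×34 + 2486×8 + 3289×9 = 5372 + 19888 + 29601 = 54861
ΣP(Year 0)Q(Year 0) = 128×34 + 2394×8 + 2865×9 = 4352 + 19152 + 25785 = 49289
L = 54861 / 49289 × 100 = 111.3048
Paasche component (current-period weights):
ΣP(Year 1)Q(Year 1) = 158×29 + 2486×9 + 3289×10 = 4582 + 22374 + 32890 = 59846
ΣP(Year 0)Q(Year 1) = 128×29 + 2394×9 + 2865×10 = 3712 + 21546 + 28650 = 53908
P = 59846 / 53908 × 100 = 111.0151
Fisher = √(L × P) = √(111.3048 × 111.0151) = 111.1598

111.16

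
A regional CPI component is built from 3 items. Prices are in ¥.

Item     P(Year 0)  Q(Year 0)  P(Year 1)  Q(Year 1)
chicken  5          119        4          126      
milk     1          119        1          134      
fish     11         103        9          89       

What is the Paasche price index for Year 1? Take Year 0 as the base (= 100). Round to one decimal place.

82.6

Paasche price index uses current-period quantities as weights.
ΣP(Year 1)·Q(Year 1) = 4×126 + 1×134 + 9×89 = 504 + 134 + 801 = 1439
ΣP(Year 0)·Q(Year 1) = 5×126 + 1×134 + 11×89 = 630 + 134 + 979 = 1743
Index = 1439 / 1743 × 100 = 82.5588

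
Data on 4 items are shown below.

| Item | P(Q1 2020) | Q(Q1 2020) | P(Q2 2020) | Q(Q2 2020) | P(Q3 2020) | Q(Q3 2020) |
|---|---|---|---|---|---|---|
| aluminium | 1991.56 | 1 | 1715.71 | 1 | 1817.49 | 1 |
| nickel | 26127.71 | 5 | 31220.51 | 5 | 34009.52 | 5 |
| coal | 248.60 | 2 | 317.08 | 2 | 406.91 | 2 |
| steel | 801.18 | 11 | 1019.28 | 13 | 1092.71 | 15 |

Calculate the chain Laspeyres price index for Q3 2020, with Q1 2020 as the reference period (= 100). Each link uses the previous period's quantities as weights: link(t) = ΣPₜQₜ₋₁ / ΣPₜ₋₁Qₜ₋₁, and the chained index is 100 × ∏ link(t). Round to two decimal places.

130.10

Link Q1 2020→Q2 2020:
ΣP(Q2 2020)Q(Q1 2020) = 1715.71×1 + 31220.51×5 + 317.08×2 + 1019.28×11 = 1715.71 + 156102.55 + 634.16 + 11212.08 = 169664.5
ΣP(Q1 2020)Q(Q1 2020) = 1991.56×1 + 26127.71×5 + 248.60×2 + 801.18×11 = 1991.56 + 130638.55 + 497.2 + 8812.98 = 141940.29
link = 169664.5/141940.29 = 1.195323
Link Q2 2020→Q3 2020:
ΣP(Q3 2020)Q(Q2 2020) = 1817.49×1 + 34009.52×5 + 406.91×2 + 1092.71×13 = 1817.49 + 170047.6 + 813.82 + 14205.23 = 186884.14
ΣP(Q2 2020)Q(Q2 2020) = 1715.71×1 + 31220.51×5 + 317.08×2 + 1019.28×13 = 1715.71 + 156102.55 + 634.16 + 13250.64 = 171703.06
link = 186884.14/171703.06 = 1.088415
Chained index = 100 × 1.195323 × 1.088415 = 130.1007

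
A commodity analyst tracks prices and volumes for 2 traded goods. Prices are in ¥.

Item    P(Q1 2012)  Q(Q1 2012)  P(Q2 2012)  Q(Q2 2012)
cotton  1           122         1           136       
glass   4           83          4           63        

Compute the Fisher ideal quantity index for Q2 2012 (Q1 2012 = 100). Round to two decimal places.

85.46

Laspeyres component (base-period weights):
ΣP(Q1 2012)Q(Q2 2012) = 1×136 + 4×63 = 136 + 252 = 388
ΣP(Q1 2012)Q(Q1 2012) = 1×122 + 4×83 = 122 + 332 = 454
L = 388 / 454 × 100 = 85.4626
Paasche component (current-period weights):
ΣP(Q2 2012)Q(Q2 2012) = 1×136 + 4×63 = 136 + 252 = 388
ΣP(Q2 2012)Q(Q1 2012) = 1×122 + 4×83 = 122 + 332 = 454
P = 388 / 454 × 100 = 85.4626
Fisher = √(L × P) = √(85.4626 × 85.4626) = 85.4626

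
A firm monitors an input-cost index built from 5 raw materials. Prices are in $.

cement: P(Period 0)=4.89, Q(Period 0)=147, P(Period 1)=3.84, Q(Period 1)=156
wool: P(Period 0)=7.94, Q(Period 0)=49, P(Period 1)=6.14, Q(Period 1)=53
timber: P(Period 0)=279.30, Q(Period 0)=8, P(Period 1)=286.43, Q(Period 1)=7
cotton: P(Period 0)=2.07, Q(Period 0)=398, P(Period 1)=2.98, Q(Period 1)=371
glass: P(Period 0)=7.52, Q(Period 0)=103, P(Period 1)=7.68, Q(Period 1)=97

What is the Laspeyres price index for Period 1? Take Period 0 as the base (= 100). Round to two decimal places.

Laspeyres price index uses base-period quantities as weights.
ΣP(Period 1)·Q(Period 0) = 3.84×147 + 6.14×49 + 286.43×8 + 2.98×398 + 7.68×103 = 564.48 + 300.86 + 2291.44 + 1186.04 + 791.04 = 5133.86
ΣP(Period 0)·Q(Period 0) = 4.89×147 + 7.94×49 + 279.30×8 + 2.07×398 + 7.52×103 = 718.83 + 389.06 + 2234.4 + 823.86 + 774.56 = 4940.71
Index = 5133.86 / 4940.71 × 100 = 103.9094

103.91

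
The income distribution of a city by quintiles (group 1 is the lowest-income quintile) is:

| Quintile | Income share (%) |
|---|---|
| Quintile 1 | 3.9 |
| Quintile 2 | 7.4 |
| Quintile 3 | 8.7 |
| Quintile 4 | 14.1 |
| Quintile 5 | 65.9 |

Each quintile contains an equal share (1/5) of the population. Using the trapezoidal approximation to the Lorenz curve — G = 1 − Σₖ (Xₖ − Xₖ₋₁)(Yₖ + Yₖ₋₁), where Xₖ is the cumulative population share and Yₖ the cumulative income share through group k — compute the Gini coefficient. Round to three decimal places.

0.523

Cumulative income shares Yₖ: 0.0390, 0.1130, 0.2000, 0.3410, 1.0000
Σ (Xₖ−Xₖ₋₁)(Yₖ+Yₖ₋₁) = (1/5)(0.0390+0.0000) + (1/5)(0.1130+0.0390) + (1/5)(0.2000+0.1130) + (1/5)(0.3410+0.2000) + (1/5)(1.0000+0.3410)
  = 0.0078 + 0.0304 + 0.0626 + 0.1082 + 0.2682 = 0.4772
G = 1 − 0.4772 = 0.5228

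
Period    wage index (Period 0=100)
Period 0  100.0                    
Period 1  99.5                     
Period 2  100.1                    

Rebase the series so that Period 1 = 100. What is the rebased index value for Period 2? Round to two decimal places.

100.60

Rebased(Period 2) = 100.1 / 99.5 × 100 = 100.6030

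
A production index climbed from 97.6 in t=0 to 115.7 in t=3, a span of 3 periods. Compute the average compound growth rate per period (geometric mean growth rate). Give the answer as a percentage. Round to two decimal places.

Growth factor = (115.7/97.6)^(1/3) = (1.185451)^(1/3) = 1.058346
Growth rate = 1.058346 − 1 = 0.058346 = 5.8346%

5.83%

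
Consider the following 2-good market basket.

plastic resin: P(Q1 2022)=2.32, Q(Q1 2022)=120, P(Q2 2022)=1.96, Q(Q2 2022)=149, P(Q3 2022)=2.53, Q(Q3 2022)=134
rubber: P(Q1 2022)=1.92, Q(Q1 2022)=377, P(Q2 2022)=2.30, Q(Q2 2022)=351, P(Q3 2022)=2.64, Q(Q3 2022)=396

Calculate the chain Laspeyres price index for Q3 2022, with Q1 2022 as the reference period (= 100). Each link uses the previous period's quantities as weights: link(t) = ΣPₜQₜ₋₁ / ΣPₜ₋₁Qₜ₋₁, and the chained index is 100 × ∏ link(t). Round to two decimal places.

Link Q1 2022→Q2 2022:
ΣP(Q2 2022)Q(Q1 2022) = 1.96×120 + 2.30×377 = 235.2 + 867.1 = 1102.3
ΣP(Q1 2022)Q(Q1 2022) = 2.32×120 + 1.92×377 = 278.4 + 723.84 = 1002.24
link = 1102.3/1002.24 = 1.099836
Link Q2 2022→Q3 2022:
ΣP(Q3 2022)Q(Q2 2022) = 2.53×149 + 2.64×351 = 376.97 + 926.64 = 1303.61
ΣP(Q2 2022)Q(Q2 2022) = 1.96×149 + 2.30×351 = 292.04 + 807.3 = 1099.34
link = 1303.61/1099.34 = 1.185811
Chained index = 100 × 1.099836 × 1.185811 = 130.4199

130.42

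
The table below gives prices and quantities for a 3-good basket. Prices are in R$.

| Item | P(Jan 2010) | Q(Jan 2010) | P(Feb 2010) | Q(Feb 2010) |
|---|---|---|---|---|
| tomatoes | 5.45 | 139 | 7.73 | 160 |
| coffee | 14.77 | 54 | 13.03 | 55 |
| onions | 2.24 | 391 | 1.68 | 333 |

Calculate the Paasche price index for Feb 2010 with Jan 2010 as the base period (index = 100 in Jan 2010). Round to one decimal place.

103.4

Paasche price index uses current-period quantities as weights.
ΣP(Feb 2010)·Q(Feb 2010) = 7.73×160 + 13.03×55 + 1.68×333 = 1236.8 + 716.65 + 559.44 = 2512.89
ΣP(Jan 2010)·Q(Feb 2010) = 5.45×160 + 14.77×55 + 2.24×333 = 872 + 812.35 + 745.92 = 2430.27
Index = 2512.89 / 2430.27 × 100 = 103.3996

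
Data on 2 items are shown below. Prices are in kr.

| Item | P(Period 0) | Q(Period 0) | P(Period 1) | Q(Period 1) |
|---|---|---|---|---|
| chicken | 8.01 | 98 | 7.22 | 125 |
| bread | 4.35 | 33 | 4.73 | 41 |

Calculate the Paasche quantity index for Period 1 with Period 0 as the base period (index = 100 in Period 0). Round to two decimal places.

Paasche quantity index uses current-period prices as weights.
ΣP(Period 1)·Q(Period 1) = 7.22×125 + 4.73×41 = 902.5 + 193.93 = 1096.43
ΣP(Period 1)·Q(Period 0) = 7.22×98 + 4.73×33 = 707.56 + 156.09 = 863.65
Index = 1096.43 / 863.65 × 100 = 126.9530

126.95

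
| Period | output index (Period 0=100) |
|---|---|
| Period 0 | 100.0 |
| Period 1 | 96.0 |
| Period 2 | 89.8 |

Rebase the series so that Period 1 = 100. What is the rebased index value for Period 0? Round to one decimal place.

Rebased(Period 0) = 100.0 / 96.0 × 100 = 104.1667

104.2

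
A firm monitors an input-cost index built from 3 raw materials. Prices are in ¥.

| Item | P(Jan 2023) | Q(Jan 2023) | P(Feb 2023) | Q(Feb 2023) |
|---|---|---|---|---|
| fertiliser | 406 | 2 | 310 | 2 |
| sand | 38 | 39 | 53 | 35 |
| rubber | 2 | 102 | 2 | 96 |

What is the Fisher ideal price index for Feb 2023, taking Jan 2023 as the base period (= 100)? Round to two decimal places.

Laspeyres component (base-period weights):
ΣP(Feb 2023)Q(Jan 2023) = 310×2 + 53×39 + 2×102 = 620 + 2067 + 204 = 2891
ΣP(Jan 2023)Q(Jan 2023) = 406×2 + 38×39 + 2×102 = 812 + 1482 + 204 = 2498
L = 2891 / 2498 × 100 = 115.7326
Paasche component (current-period weights):
ΣP(Feb 2023)Q(Feb 2023) = 310×2 + 53×35 + 2×96 = 620 + 1855 + 192 = 2667
ΣP(Jan 2023)Q(Feb 2023) = 406×2 + 38×35 + 2×96 = 812 + 1330 + 192 = 2334
P = 2667 / 2334 × 100 = 114.2674
Fisher = √(L × P) = √(115.7326 × 114.2674) = 114.9976

115.00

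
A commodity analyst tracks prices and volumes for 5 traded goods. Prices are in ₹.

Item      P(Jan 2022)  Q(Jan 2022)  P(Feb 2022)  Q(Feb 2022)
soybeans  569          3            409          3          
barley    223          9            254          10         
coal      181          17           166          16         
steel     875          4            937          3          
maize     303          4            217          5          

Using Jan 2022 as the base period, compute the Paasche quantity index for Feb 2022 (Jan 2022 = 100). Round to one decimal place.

Paasche quantity index uses current-period prices as weights.
ΣP(Feb 2022)·Q(Feb 2022) = 409×3 + 254×10 + 166×16 + 937×3 + 217×5 = 1227 + 2540 + 2656 + 2811 + 1085 = 10319
ΣP(Feb 2022)·Q(Jan 2022) = 409×3 + 254×9 + 166×17 + 937×4 + 217×4 = 1227 + 2286 + 2822 + 3748 + 868 = 10951
Index = 10319 / 10951 × 100 = 94.2288

94.2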